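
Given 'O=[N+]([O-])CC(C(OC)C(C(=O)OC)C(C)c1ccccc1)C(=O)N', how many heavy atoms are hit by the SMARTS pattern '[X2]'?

2

The query [X2] means: any atom with exactly two total connections (bonds + H).
Check the 24 heavy atoms by environment: 8× C (X4) → no; 2× O (X2) → match; 1× N (charge +1, X3) → no; 1× O (charge -1, X1) → no; 3× O (X1) → no; 2× C (X3) → no; 1× N (X3) → no; 6× c (aromatic, X3) → no.
That gives 2 matching atoms.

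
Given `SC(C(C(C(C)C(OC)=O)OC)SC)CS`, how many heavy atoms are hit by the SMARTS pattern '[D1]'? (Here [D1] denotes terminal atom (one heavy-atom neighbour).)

The query [D1] means: atom with exactly one heavy-atom neighbour (degree 1).
Check the 16 heavy atoms by environment: 4× C (D1) → match; 5× C (D3) → no; 1× C (D2) → no; 1× S (D2) → no; 2× S (D1) → match; 2× O (D2) → no; 1× O (D1) → match.
Summing the matching environments: 4 + 2 + 1 = 7 matching atoms.

7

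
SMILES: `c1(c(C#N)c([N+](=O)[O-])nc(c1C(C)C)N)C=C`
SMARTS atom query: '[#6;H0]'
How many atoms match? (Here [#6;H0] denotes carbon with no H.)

6

The query [#6;H0] means: any carbon with no attached hydrogen.
Check the 17 heavy atoms by environment: 1× n (aromatic, H0) → no; 5× c (aromatic, H0) → match; 2× C (H1) → no; 2× C (H3) → no; 1× C (H2) → no; 1× N (H2) → no; 1× C (H0) → match; 1× N (H0) → no; 1× N (charge +1, H0) → no; 1× O (charge -1, H0) → no; 1× O (H0) → no.
Summing the matching environments: 5 + 1 = 6 matching atoms.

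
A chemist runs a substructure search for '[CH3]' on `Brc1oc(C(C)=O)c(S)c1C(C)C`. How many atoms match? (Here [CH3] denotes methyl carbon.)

3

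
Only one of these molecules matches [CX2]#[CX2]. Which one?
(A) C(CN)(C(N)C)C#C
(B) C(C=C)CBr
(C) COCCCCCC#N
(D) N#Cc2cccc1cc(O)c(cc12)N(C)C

[CX2]#[CX2] describes a carbon-carbon triple bond (an alkyne).
(A) contains an ethynyl group (-C#CH), which satisfies every atom and bond constraint.
(B) has a vinyl group (-CH=CH2) but the C=C is a double bond; both carbons are CX3, not CX2.
(C) has a nitrile (-C#N) but the triple bond is C#N, not C#C.
(D) has a nitrile (-C#N) but the triple bond is C#N, not C#C.
So the answer is (A).

A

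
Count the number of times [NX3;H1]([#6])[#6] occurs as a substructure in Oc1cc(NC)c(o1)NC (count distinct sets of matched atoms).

2

[NX3;H1]([#6])[#6] is the SMARTS for a secondary amine: a trivalent nitrogen with one H, bonded to two carbons.
The molecule carries 2 separate instances of an N-methylamino group (-NHCH3) meeting every constraint; each maps to a distinct set of atoms, giving 2 matches.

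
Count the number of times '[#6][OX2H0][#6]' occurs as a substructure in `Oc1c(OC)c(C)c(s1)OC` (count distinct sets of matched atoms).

[#6][OX2H0][#6] is the SMARTS for an ether: an aliphatic oxygen bridging two carbons with no H on the oxygen.
The molecule carries 2 separate instances of a methoxy ether (-OCH3) meeting every constraint; each maps to a distinct set of atoms, giving 2 matches.

2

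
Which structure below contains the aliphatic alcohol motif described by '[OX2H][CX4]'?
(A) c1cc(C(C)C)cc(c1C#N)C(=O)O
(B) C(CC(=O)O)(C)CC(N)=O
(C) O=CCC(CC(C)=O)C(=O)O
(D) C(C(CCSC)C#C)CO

D

[OX2H][CX4] describes a hydroxyl oxygen bound to an sp3 (X4) carbon (an aliphatic alcohol).
(A) has a carboxylic acid group (-C(=O)OH) but the -OH is on a CX3 carbonyl carbon, not a CX4 carbon.
(B) has a carboxylic acid group (-C(=O)OH) but the -OH is on a CX3 carbonyl carbon, not a CX4 carbon.
(C) has a carboxylic acid group (-C(=O)OH) but the -OH is on a CX3 carbonyl carbon, not a CX4 carbon.
(D) contains a hydroxyl group (-OH), which satisfies every atom and bond constraint.
So the answer is (D).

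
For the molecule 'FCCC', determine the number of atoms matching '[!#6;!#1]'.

The query [!#6;!#1] means: not carbon and not hydrogen — any heteroatom.
Check the 4 heavy atoms by environment: 3× C → no; 1× F → match.
That gives 1 matching atom.

1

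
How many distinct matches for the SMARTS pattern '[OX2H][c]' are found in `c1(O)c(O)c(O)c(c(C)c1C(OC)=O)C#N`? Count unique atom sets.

3

[OX2H][c] is the SMARTS for a phenol: a hydroxyl oxygen attached to an aromatic carbon.
The molecule carries 3 separate instances of a hydroxyl group (-OH) meeting every constraint; each maps to a distinct set of atoms, giving 3 matches.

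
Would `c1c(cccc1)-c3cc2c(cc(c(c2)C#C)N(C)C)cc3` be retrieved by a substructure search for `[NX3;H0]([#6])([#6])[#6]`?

Yes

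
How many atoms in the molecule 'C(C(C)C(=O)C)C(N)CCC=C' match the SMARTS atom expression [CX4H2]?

3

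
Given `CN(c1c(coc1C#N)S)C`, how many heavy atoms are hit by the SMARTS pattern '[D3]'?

4

The query [D3] means: atom with exactly three heavy-atom neighbours.
Check the 11 heavy atoms by environment: 1× o (aromatic, D2) → no; 3× c (aromatic, D3) → match; 1× c (aromatic, D2) → no; 1× N (D3) → match; 2× C (D1) → no; 1× C (D2) → no; 1× N (D1) → no; 1× S (D1) → no.
Summing the matching environments: 3 + 1 = 4 matching atoms.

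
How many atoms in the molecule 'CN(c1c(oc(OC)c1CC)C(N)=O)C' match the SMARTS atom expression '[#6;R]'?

4

Check the 15 heavy atoms by environment: 1× o (aromatic, in 5-ring) → no; 4× c (aromatic, in 5-ring) → match; 6× C (acyclic) → no; 2× O (acyclic) → no; 2× N (acyclic) → no.
That gives 4 matching atoms.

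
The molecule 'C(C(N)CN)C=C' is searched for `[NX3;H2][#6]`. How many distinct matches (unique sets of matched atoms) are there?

[NX3;H2][#6] is the SMARTS for a primary amine: a trivalent nitrogen with two H attached to carbon.
The molecule carries 2 separate instances of a primary amino group (-NH2) meeting every constraint; each maps to a distinct set of atoms, giving 2 matches.

2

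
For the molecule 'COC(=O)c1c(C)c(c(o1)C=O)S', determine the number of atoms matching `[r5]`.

5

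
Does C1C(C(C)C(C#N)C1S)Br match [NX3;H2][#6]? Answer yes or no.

The pattern [NX3;H2][#6] describes a trivalent nitrogen with two H attached to carbon — a primary amine.
The closest candidate here is a nitrile (-C#N), but the nitrogen is NX1 (triple-bonded), not NX3 with two H. No other fragment satisfies the full query, so there is no match.

No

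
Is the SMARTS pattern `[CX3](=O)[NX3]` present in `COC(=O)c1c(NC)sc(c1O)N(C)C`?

No

The pattern [CX3](=O)[NX3] describes a carbonyl carbon bonded to a trivalent nitrogen — an amide.
The closest candidate here is a methyl-ester group (-C(=O)OCH3), but the carbonyl is bonded to O, not to an NX3 nitrogen. No other fragment satisfies the full query, so there is no match.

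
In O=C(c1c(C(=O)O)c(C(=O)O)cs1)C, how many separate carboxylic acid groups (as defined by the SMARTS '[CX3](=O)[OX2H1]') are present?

[CX3](=O)[OX2H1] is the SMARTS for a carboxylic acid: an sp2 carbon double-bonded to O and single-bonded to an -OH oxygen.
The molecule carries 2 separate instances of a carboxylic acid group (-C(=O)OH) meeting every constraint; each maps to a distinct set of atoms, giving 2 matches.

2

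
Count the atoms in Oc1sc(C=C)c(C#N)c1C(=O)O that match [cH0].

4

The query [cH0] means: aromatic carbon with no attached hydrogen (substituted or ring-fusion).
Check the 13 heavy atoms by environment: 1× s (aromatic, H0) → no; 4× c (aromatic, H0) → match; 2× O (H1) → no; 1× C (H1) → no; 1× C (H2) → no; 2× C (H0) → no; 1× O (H0) → no; 1× N (H0) → no.
That gives 4 matching atoms.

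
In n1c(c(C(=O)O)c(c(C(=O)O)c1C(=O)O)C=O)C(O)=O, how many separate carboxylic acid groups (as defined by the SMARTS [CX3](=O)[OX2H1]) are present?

[CX3](=O)[OX2H1] is the SMARTS for a carboxylic acid: an sp2 carbon double-bonded to O and single-bonded to an -OH oxygen.
The molecule carries 4 separate instances of a carboxylic acid group (-C(=O)OH) meeting every constraint; each maps to a distinct set of atoms, giving 4 matches.

4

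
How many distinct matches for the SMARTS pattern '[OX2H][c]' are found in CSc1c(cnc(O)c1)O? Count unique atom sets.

2

[OX2H][c] is the SMARTS for a phenol: a hydroxyl oxygen attached to an aromatic carbon.
The molecule carries 2 separate instances of a hydroxyl group (-OH) meeting every constraint; each maps to a distinct set of atoms, giving 2 matches.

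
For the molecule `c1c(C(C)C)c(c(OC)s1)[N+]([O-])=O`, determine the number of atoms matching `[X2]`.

2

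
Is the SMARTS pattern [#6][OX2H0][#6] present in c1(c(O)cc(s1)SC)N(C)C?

No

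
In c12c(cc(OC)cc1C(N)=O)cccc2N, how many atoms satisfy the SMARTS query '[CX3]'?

1

The query [CX3] means: C with X3: aliphatic carbon with exactly 3 total connections.
Check the 16 heavy atoms by environment: 10× c (aromatic, X3) → no; 1× O (X2) → no; 1× C (X4) → no; 1× C (X3) → match; 1× O (X1) → no; 2× N (X3) → no.
That gives 1 matching atom.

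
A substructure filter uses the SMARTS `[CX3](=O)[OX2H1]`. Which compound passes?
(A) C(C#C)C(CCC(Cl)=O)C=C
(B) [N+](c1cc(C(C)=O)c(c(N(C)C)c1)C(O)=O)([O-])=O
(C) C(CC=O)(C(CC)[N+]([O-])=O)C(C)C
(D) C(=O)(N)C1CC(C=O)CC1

B

[CX3](=O)[OX2H1] describes an sp2 carbon double-bonded to O and single-bonded to an -OH oxygen (a carboxylic acid).
(A) has an acyl chloride (-C(=O)Cl) but the carbonyl is bonded to Cl, not to an -OH oxygen.
(B) contains a carboxylic acid group (-C(=O)OH), which satisfies every atom and bond constraint.
(C) has an aldehyde (-CHO) but there is no singly-bonded oxygen on the carbonyl carbon.
(D) has a primary amide (-C(=O)NH2) but the carbonyl is bonded to N, not to an -OH oxygen.
So the answer is (B).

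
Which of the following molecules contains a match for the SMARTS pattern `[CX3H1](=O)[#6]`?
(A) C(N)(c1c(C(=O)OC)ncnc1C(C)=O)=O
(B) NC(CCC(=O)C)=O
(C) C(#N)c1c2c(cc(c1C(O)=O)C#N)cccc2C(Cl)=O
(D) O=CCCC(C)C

D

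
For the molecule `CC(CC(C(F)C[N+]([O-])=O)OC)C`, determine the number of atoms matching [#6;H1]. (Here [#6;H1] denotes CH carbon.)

The query [#6;H1] means: any carbon bearing exactly one hydrogen.
Check the 13 heavy atoms by environment: 2× C (H2) → no; 3× C (H1) → match; 1× F (H0) → no; 3× C (H3) → no; 1× N (charge +1, H0) → no; 1× O (charge -1, H0) → no; 2× O (H0) → no.
That gives 3 matching atoms.

3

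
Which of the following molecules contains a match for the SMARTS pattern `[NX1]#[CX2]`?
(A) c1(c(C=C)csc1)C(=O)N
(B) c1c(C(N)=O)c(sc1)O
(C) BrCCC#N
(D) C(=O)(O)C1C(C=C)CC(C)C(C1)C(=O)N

C

[NX1]#[CX2] describes a nitrogen triple-bonded to a two-connected carbon (a nitrile).
(A) has a primary amide (-C(=O)NH2) but the nitrogen is NX3, not NX1.
(B) has a primary amide (-C(=O)NH2) but the nitrogen is NX3, not NX1.
(C) contains a nitrile (-C#N), which satisfies every atom and bond constraint.
(D) has a primary amide (-C(=O)NH2) but the nitrogen is NX3, not NX1.
So the answer is (C).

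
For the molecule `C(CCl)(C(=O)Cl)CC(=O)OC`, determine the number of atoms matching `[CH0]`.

2

Check the 11 heavy atoms by environment: 2× C (H2) → no; 1× C (H1) → no; 2× C (H0) → match; 3× O (H0) → no; 1× C (H3) → no; 2× Cl (H0) → no.
That gives 2 matching atoms.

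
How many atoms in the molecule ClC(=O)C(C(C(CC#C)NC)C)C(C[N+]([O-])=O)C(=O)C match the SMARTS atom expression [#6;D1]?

4

The query [#6;D1] means: carbon bonded to exactly one heavy atom.
Check the 20 heavy atoms by environment: 3× C (D2) → no; 6× C (D3) → no; 4× C (D1) → match; 3× O (D1) → no; 1× Cl (D1) → no; 1× N (charge +1, D3) → no; 1× O (charge -1, D1) → no; 1× N (D2) → no.
That gives 4 matching atoms.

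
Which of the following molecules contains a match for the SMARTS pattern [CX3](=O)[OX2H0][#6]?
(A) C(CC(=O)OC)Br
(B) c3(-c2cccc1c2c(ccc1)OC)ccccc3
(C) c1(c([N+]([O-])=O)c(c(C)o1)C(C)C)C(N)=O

A

[CX3](=O)[OX2H0][#6] describes a carbonyl carbon bonded to an oxygen that is itself bonded to carbon (no H on that O) (an ester).
(A) contains a methyl-ester group (-C(=O)OCH3), which satisfies every atom and bond constraint.
(B) has a methoxy ether (-OCH3) but the ether oxygen is not adjacent to a C=O carbon.
(C) has a primary amide (-C(=O)NH2) but the carbonyl is bonded to N, not to an O-C linkage.
So the answer is (A).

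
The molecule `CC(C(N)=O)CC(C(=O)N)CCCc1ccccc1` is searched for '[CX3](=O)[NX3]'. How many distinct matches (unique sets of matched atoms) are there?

[CX3](=O)[NX3] is the SMARTS for an amide: a carbonyl carbon bonded to a trivalent nitrogen.
The molecule carries 2 separate instances of a primary amide (-C(=O)NH2) meeting every constraint; each maps to a distinct set of atoms, giving 2 matches.

2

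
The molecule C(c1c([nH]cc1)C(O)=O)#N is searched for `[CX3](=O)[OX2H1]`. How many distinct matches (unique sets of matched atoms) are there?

1

[CX3](=O)[OX2H1] is the SMARTS for a carboxylic acid: an sp2 carbon double-bonded to O and single-bonded to an -OH oxygen.
Exactly one fragment in the molecule meets all constraints, giving 1 match.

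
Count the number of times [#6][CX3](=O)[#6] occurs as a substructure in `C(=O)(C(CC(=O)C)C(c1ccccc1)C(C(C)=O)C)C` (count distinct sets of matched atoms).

3

[#6][CX3](=O)[#6] is the SMARTS for a ketone: a carbonyl carbon (no H) flanked by two carbons.
The molecule carries 3 separate instances of an acetyl/ketone group (-C(=O)CH3) meeting every constraint; each maps to a distinct set of atoms, giving 3 matches.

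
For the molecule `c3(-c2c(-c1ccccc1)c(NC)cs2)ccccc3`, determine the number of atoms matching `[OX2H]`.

0

The query [OX2H] means: aliphatic oxygen with two connections, one of which is H — an -OH oxygen.
Check the 19 heavy atoms by environment: 1× s (aromatic, H0, X2) → no; 11× c (aromatic, H1, X3) → no; 5× c (aromatic, H0, X3) → no; 1× N (H1, X3) → no; 1× C (H3, X4) → no.
No environment satisfies the query, so 0 matching atoms.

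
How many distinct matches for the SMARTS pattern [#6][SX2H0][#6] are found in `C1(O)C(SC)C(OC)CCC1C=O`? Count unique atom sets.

1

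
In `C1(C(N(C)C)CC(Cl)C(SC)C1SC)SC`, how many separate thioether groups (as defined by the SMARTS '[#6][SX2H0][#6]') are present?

3

[#6][SX2H0][#6] is the SMARTS for a thioether: an aliphatic sulfur bridging two carbons with no H on the sulfur.
The molecule carries 3 separate instances of a methylthio ether (-SCH3) meeting every constraint; each maps to a distinct set of atoms, giving 3 matches.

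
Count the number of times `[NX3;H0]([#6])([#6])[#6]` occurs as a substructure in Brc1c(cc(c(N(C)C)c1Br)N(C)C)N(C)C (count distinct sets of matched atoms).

3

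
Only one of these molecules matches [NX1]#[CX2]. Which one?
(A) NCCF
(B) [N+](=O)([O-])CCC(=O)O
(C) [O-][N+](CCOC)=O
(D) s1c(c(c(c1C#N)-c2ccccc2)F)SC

D

[NX1]#[CX2] describes a nitrogen triple-bonded to a two-connected carbon (a nitrile).
(A) has a primary amino group (-NH2) but the nitrogen is NX3 (three connections), not NX1 triple-bonded.
(B) has a nitro group (-[N+](=O)[O-]) but there is no C#N triple bond.
(C) has a nitro group (-[N+](=O)[O-]) but there is no C#N triple bond.
(D) contains a nitrile (-C#N), which satisfies every atom and bond constraint.
So the answer is (D).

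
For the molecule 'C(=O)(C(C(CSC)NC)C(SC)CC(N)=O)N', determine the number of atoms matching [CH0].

2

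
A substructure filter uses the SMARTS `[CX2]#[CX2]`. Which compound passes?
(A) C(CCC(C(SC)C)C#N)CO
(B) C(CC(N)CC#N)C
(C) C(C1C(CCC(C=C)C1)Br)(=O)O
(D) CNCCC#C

[CX2]#[CX2] describes a carbon-carbon triple bond (an alkyne).
(A) has a nitrile (-C#N) but the triple bond is C#N, not C#C.
(B) has a nitrile (-C#N) but the triple bond is C#N, not C#C.
(C) has a vinyl group (-CH=CH2) but the C=C is a double bond; both carbons are CX3, not CX2.
(D) contains an ethynyl group (-C#CH), which satisfies every atom and bond constraint.
So the answer is (D).

D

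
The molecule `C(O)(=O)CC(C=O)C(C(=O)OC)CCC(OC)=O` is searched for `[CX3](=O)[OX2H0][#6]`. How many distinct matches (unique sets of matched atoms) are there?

[CX3](=O)[OX2H0][#6] is the SMARTS for an ester: a carbonyl carbon bonded to an oxygen that is itself bonded to carbon (no H on that O).
The molecule carries 2 separate instances of a methyl-ester group (-C(=O)OCH3) meeting every constraint; each maps to a distinct set of atoms, giving 2 matches.

2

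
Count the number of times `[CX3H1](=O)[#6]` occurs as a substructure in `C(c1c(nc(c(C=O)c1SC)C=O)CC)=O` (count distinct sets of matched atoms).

[CX3H1](=O)[#6] is the SMARTS for an aldehyde: an sp2 carbon with one H, double-bonded to O and single-bonded to carbon.
The molecule carries 3 separate instances of an aldehyde (-CHO) meeting every constraint; each maps to a distinct set of atoms, giving 3 matches.

3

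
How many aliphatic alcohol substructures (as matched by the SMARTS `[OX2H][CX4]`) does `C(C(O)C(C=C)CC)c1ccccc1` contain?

1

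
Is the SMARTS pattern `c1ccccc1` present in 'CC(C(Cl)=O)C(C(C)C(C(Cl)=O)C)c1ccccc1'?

Yes

The pattern c1ccccc1 describes six aromatic carbons in a ring — a benzene ring.
The molecule carries a phenyl ring, whose atoms satisfy every constraint of the query, so the pattern matches.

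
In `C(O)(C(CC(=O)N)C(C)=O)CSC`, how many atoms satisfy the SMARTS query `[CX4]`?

6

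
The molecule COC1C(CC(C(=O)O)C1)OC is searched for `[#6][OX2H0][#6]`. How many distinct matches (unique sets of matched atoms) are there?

2

[#6][OX2H0][#6] is the SMARTS for an ether: an aliphatic oxygen bridging two carbons with no H on the oxygen.
The molecule carries 2 separate instances of a methoxy ether (-OCH3) meeting every constraint; each maps to a distinct set of atoms, giving 2 matches.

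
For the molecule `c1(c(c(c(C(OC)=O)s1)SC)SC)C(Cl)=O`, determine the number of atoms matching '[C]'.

5

Check the 16 heavy atoms by environment: 1× s (aromatic) → no; 4× c (aromatic) → no; 5× C → match; 3× O → no; 1× Cl → no; 2× S → no.
That gives 5 matching atoms.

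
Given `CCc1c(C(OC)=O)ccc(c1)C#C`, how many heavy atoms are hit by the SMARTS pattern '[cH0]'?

Check the 14 heavy atoms by environment: 3× c (aromatic, H1) → no; 3× c (aromatic, H0) → match; 1× C (H2) → no; 2× C (H3) → no; 2× C (H0) → no; 2× O (H0) → no; 1× C (H1) → no.
That gives 3 matching atoms.

3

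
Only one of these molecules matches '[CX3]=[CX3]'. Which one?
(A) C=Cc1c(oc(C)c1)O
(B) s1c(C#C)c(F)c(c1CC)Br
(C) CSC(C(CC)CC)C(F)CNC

[CX3]=[CX3] describes a non-aromatic C=C double bond between two sp2 carbons (an alkene).
(A) contains a vinyl group (-CH=CH2), which satisfies every atom and bond constraint.
(B) has an ethyl group (-CH2CH3) but its C-C bond is a single bond between CX4 carbons, not CX3=CX3.
(C) has an ethyl group (-CH2CH3) but its C-C bond is a single bond between CX4 carbons, not CX3=CX3.
So the answer is (A).

A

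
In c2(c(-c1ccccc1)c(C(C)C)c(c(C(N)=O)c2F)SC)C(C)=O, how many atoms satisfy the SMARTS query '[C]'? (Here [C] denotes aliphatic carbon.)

7

The query [C] means: uppercase C matches aliphatic (non-aromatic) carbon only.
Check the 24 heavy atoms by environment: 12× c (aromatic) → no; 7× C → match; 2× O → no; 1× N → no; 1× S → no; 1× F → no.
That gives 7 matching atoms.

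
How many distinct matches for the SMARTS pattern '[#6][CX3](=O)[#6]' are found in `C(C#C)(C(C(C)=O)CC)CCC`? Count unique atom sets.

1

[#6][CX3](=O)[#6] is the SMARTS for a ketone: a carbonyl carbon (no H) flanked by two carbons.
Exactly one fragment in the molecule meets all constraints, giving 1 match.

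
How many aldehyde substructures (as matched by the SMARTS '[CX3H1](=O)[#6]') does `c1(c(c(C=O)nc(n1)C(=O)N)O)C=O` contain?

[CX3H1](=O)[#6] is the SMARTS for an aldehyde: an sp2 carbon with one H, double-bonded to O and single-bonded to carbon.
The molecule carries 2 separate instances of an aldehyde (-CHO) meeting every constraint; each maps to a distinct set of atoms, giving 2 matches.

2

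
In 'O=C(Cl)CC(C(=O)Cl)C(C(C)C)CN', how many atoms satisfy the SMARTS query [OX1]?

2

The query [OX1] means: aliphatic oxygen with one total connection — typically a carbonyl =O or an oxide.
Check the 14 heavy atoms by environment: 7× C (X4) → no; 1× N (X3) → no; 2× C (X3) → no; 2× O (X1) → match; 2× Cl (X1) → no.
That gives 2 matching atoms.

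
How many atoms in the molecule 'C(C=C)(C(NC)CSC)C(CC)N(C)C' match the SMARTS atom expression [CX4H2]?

The query [CX4H2] means: sp3 carbon (X4) with exactly two hydrogens.
Check the 15 heavy atoms by environment: 2× C (H2, X4) → match; 3× C (H1, X4) → no; 1× N (H1, X3) → no; 5× C (H3, X4) → no; 1× S (H0, X2) → no; 1× C (H1, X3) → no; 1× C (H2, X3) → no; 1× N (H0, X3) → no.
That gives 2 matching atoms.

2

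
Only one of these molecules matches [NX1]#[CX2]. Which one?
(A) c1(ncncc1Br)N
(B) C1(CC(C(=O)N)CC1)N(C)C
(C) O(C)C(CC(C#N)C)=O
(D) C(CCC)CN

C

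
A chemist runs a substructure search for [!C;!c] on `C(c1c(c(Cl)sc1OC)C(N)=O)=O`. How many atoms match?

Check the 13 heavy atoms by environment: 1× s (aromatic) → match; 4× c (aromatic) → no; 1× Cl → match; 3× O → match; 3× C → no; 1× N → match.
Summing the matching environments: 1 + 1 + 3 + 1 = 6 matching atoms.

6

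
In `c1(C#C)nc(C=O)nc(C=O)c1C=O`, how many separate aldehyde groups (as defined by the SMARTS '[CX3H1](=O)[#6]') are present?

3

[CX3H1](=O)[#6] is the SMARTS for an aldehyde: an sp2 carbon with one H, double-bonded to O and single-bonded to carbon.
The molecule carries 3 separate instances of an aldehyde (-CHO) meeting every constraint; each maps to a distinct set of atoms, giving 3 matches.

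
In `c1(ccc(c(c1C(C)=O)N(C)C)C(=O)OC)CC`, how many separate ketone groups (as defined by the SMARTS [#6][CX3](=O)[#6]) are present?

1

[#6][CX3](=O)[#6] is the SMARTS for a ketone: a carbonyl carbon (no H) flanked by two carbons.
Exactly one fragment in the molecule meets all constraints, giving 1 match.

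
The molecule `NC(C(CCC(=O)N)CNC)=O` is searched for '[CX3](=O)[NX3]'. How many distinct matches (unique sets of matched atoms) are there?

[CX3](=O)[NX3] is the SMARTS for an amide: a carbonyl carbon bonded to a trivalent nitrogen.
The molecule carries 2 separate instances of a primary amide (-C(=O)NH2) meeting every constraint; each maps to a distinct set of atoms, giving 2 matches.

2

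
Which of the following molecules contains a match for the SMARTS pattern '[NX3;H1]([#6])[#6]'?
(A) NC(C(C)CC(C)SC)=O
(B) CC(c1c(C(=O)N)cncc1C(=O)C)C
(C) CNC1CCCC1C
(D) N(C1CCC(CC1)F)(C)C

[NX3;H1]([#6])[#6] describes a trivalent nitrogen with one H, bonded to two carbons (a secondary amine).
(A) has a primary amide (-C(=O)NH2) but the -C(=O)NH2 nitrogen has H2, not H1.
(B) has a primary amide (-C(=O)NH2) but the -C(=O)NH2 nitrogen has H2, not H1.
(C) contains an N-methylamino group (-NHCH3), which satisfies every atom and bond constraint.
(D) has a dimethylamino group (-N(CH3)2) but the nitrogen has H0, not H1.
So the answer is (C).

C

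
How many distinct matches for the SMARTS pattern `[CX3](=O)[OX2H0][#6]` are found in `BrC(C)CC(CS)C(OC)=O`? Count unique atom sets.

[CX3](=O)[OX2H0][#6] is the SMARTS for an ester: a carbonyl carbon bonded to an oxygen that is itself bonded to carbon (no H on that O).
Exactly one fragment in the molecule meets all constraints, giving 1 match.

1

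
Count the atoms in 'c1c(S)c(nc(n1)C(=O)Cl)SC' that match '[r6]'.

6

The query [r6] means: r6 matches atoms in a six-membered ring.
Check the 12 heavy atoms by environment: 2× n (aromatic, in 6-ring) → match; 4× c (aromatic, in 6-ring) → match; 2× C (acyclic) → no; 1× O (acyclic) → no; 1× Cl (acyclic) → no; 2× S (acyclic) → no.
Summing the matching environments: 2 + 4 = 6 matching atoms.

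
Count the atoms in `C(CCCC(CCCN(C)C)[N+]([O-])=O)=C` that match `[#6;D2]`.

7

Check the 15 heavy atoms by environment: 7× C (D2) → match; 1× C (D3) → no; 1× N (D3) → no; 3× C (D1) → no; 1× N (charge +1, D3) → no; 1× O (charge -1, D1) → no; 1× O (D1) → no.
That gives 7 matching atoms.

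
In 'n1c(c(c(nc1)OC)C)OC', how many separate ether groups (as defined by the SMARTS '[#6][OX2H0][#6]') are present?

[#6][OX2H0][#6] is the SMARTS for an ether: an aliphatic oxygen bridging two carbons with no H on the oxygen.
The molecule carries 2 separate instances of a methoxy ether (-OCH3) meeting every constraint; each maps to a distinct set of atoms, giving 2 matches.

2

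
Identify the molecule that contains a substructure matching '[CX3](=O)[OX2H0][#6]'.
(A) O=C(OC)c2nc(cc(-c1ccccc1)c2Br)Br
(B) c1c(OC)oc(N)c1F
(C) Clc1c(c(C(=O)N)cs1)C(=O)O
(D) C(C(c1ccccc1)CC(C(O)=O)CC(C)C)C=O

A

[CX3](=O)[OX2H0][#6] describes a carbonyl carbon bonded to an oxygen that is itself bonded to carbon (no H on that O) (an ester).
(A) contains a methyl-ester group (-C(=O)OCH3), which satisfies every atom and bond constraint.
(B) has a methoxy ether (-OCH3) but the ether oxygen is not adjacent to a C=O carbon.
(C) has a carboxylic acid group (-C(=O)OH) but the singly-bonded O carries H (OX2H1, not H0).
(D) has a carboxylic acid group (-C(=O)OH) but the singly-bonded O carries H (OX2H1, not H0).
So the answer is (A).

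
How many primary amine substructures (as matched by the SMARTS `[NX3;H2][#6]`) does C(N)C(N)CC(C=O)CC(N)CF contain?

3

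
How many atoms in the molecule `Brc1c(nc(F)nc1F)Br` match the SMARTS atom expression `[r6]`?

6

The query [r6] means: r6 matches atoms in a six-membered ring.
Check the 10 heavy atoms by environment: 2× n (aromatic, in 6-ring) → match; 4× c (aromatic, in 6-ring) → match; 2× Br (acyclic) → no; 2× F (acyclic) → no.
Summing the matching environments: 2 + 4 = 6 matching atoms.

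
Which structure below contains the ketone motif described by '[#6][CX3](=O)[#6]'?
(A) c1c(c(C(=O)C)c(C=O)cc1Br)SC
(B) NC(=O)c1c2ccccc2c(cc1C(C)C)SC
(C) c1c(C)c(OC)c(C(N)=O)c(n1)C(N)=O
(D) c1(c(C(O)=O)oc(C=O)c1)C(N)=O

[#6][CX3](=O)[#6] describes a carbonyl carbon (no H) flanked by two carbons (a ketone).
(A) contains an acetyl/ketone group (-C(=O)CH3), which satisfies every atom and bond constraint.
(B) has a primary amide (-C(=O)NH2) but one neighbour of the carbonyl carbon is N, not C.
(C) has a primary amide (-C(=O)NH2) but one neighbour of the carbonyl carbon is N, not C.
(D) has a carboxylic acid group (-C(=O)OH) but one neighbour of the carbonyl carbon is O, not C.
So the answer is (A).

A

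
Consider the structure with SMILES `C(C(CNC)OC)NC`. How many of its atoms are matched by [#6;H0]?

0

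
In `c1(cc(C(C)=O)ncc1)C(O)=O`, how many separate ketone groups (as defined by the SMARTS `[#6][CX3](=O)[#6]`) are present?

1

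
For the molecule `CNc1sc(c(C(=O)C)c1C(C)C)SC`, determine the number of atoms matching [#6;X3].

5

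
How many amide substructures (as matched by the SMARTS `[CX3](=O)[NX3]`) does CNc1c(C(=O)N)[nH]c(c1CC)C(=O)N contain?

2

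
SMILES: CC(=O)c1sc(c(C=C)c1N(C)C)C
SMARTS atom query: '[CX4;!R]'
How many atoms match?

The query [CX4;!R] means: aliphatic carbon with four total connections, not in a ring.
Check the 14 heavy atoms by environment: 1× s (aromatic, X2, in 5-ring) → no; 4× c (aromatic, X3, in 5-ring) → no; 3× C (X3, acyclic) → no; 1× O (X1, acyclic) → no; 4× C (X4, acyclic) → match; 1× N (X3, acyclic) → no.
That gives 4 matching atoms.

4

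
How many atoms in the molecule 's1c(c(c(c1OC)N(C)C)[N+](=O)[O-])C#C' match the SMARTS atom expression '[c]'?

4

The query [c] means: lowercase c matches aromatic carbon only.
Check the 15 heavy atoms by environment: 1× s (aromatic) → no; 4× c (aromatic) → match; 1× N → no; 5× C → no; 2× O → no; 1× N (charge +1) → no; 1× O (charge -1) → no.
That gives 4 matching atoms.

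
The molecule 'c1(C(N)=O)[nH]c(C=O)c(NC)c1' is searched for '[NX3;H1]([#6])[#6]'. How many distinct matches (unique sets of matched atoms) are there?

[NX3;H1]([#6])[#6] is the SMARTS for a secondary amine: a trivalent nitrogen with one H, bonded to two carbons.
Exactly one fragment in the molecule meets all constraints, giving 1 match.

1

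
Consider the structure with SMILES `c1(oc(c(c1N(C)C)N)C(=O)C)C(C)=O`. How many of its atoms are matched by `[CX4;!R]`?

4

The query [CX4;!R] means: aliphatic carbon with four total connections, not in a ring.
Check the 15 heavy atoms by environment: 1× o (aromatic, X2, in 5-ring) → no; 4× c (aromatic, X3, in 5-ring) → no; 2× N (X3, acyclic) → no; 2× C (X3, acyclic) → no; 2× O (X1, acyclic) → no; 4× C (X4, acyclic) → match.
That gives 4 matching atoms.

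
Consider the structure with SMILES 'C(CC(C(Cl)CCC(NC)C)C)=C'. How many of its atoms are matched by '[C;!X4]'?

2

The query [C;!X4] means: aliphatic carbon that does not have four total connections.
Check the 13 heavy atoms by environment: 9× C (X4) → no; 1× Cl (X1) → no; 2× C (X3) → match; 1× N (X3) → no.
That gives 2 matching atoms.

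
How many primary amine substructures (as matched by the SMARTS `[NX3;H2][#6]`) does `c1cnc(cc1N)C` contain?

1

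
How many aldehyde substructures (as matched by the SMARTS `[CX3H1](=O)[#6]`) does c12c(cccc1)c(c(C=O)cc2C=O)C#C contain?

2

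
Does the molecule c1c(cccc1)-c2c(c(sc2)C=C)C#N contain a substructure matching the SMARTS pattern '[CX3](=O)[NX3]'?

The pattern [CX3](=O)[NX3] describes a carbonyl carbon bonded to a trivalent nitrogen — an amide.
The closest candidate here is a nitrile (-C#N), but the nitrile N is NX1 (triple-bonded), not NX3. No other fragment satisfies the full query, so there is no match.

No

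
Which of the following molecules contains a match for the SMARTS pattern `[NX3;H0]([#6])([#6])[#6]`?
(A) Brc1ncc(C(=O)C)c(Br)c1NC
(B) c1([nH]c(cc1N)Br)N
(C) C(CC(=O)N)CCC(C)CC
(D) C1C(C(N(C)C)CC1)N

[NX3;H0]([#6])([#6])[#6] describes a trivalent nitrogen with no H, bonded to three carbons (a tertiary amine).
(A) has an N-methylamino group (-NHCH3) but the nitrogen still has one H (H1), not H0.
(B) has a primary amino group (-NH2) but the nitrogen has H2, not H0 with three carbons.
(C) has a primary amide (-C(=O)NH2) but the amide nitrogen has H2 and only one carbon neighbour.
(D) contains a dimethylamino group (-N(CH3)2), which satisfies every atom and bond constraint.
So the answer is (D).

D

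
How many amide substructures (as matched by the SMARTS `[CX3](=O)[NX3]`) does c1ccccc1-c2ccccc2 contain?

0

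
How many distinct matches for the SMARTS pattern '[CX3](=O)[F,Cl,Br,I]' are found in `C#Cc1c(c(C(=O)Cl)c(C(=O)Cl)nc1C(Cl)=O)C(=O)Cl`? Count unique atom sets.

4

[CX3](=O)[F,Cl,Br,I] is the SMARTS for an acyl halide: a carbonyl carbon bonded to a halogen.
The molecule carries 4 separate instances of an acyl chloride (-C(=O)Cl) meeting every constraint; each maps to a distinct set of atoms, giving 4 matches.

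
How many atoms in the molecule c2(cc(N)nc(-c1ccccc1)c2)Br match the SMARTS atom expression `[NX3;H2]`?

The query [NX3;H2] means: aliphatic N with 3 total connections, two of them H — an -NH2 nitrogen (amine or amide).
Check the 14 heavy atoms by environment: 1× n (aromatic, H0, X2) → no; 4× c (aromatic, H0, X3) → no; 7× c (aromatic, H1, X3) → no; 1× N (H2, X3) → match; 1× Br (H0, X1) → no.
That gives 1 matching atom.

1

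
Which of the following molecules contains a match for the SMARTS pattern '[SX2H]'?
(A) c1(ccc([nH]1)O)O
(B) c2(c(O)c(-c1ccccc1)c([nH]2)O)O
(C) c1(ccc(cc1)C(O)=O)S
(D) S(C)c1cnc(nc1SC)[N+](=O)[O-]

[SX2H] describes an aliphatic sulfur with two connections, one being H (a thiol).
(A) has a hydroxyl group (-OH) but it is an -OH, not an -SH.
(B) has a hydroxyl group (-OH) but it is an -OH, not an -SH.
(C) contains a thiol (-SH), which satisfies every atom and bond constraint.
(D) has a methylthio ether (-SCH3) but the sulfur has H0 (bonded to two carbons), not H1.
So the answer is (C).

C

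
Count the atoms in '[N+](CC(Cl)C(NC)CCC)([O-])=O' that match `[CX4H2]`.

3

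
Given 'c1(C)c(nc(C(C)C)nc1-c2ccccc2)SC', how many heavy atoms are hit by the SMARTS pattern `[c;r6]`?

Check the 18 heavy atoms by environment: 2× n (aromatic, in 6-ring) → no; 10× c (aromatic, in 6-ring) → match; 5× C (acyclic) → no; 1× S (acyclic) → no.
That gives 10 matching atoms.

10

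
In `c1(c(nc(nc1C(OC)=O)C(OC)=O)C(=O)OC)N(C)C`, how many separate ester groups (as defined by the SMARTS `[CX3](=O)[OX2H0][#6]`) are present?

3

[CX3](=O)[OX2H0][#6] is the SMARTS for an ester: a carbonyl carbon bonded to an oxygen that is itself bonded to carbon (no H on that O).
The molecule carries 3 separate instances of a methyl-ester group (-C(=O)OCH3) meeting every constraint; each maps to a distinct set of atoms, giving 3 matches.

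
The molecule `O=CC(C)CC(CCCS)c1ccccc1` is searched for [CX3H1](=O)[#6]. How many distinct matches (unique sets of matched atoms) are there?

[CX3H1](=O)[#6] is the SMARTS for an aldehyde: an sp2 carbon with one H, double-bonded to O and single-bonded to carbon.
Exactly one fragment in the molecule meets all constraints, giving 1 match.

1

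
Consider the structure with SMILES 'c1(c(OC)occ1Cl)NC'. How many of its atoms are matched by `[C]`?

2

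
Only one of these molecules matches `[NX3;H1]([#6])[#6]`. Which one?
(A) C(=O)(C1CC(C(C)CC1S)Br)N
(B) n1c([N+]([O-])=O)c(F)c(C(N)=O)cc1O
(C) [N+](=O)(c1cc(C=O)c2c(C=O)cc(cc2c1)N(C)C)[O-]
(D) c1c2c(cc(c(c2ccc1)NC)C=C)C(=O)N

D

[NX3;H1]([#6])[#6] describes a trivalent nitrogen with one H, bonded to two carbons (a secondary amine).
(A) has a primary amide (-C(=O)NH2) but the -C(=O)NH2 nitrogen has H2, not H1.
(B) has a primary amide (-C(=O)NH2) but the -C(=O)NH2 nitrogen has H2, not H1.
(C) has a dimethylamino group (-N(CH3)2) but the nitrogen has H0, not H1.
(D) contains an N-methylamino group (-NHCH3), which satisfies every atom and bond constraint.
So the answer is (D).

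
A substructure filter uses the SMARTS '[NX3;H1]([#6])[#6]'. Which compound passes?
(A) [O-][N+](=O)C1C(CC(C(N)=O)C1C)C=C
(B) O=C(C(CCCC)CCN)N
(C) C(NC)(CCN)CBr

[NX3;H1]([#6])[#6] describes a trivalent nitrogen with one H, bonded to two carbons (a secondary amine).
(A) has a primary amide (-C(=O)NH2) but the -C(=O)NH2 nitrogen has H2, not H1.
(B) has a primary amide (-C(=O)NH2) but the -C(=O)NH2 nitrogen has H2, not H1.
(C) contains an N-methylamino group (-NHCH3), which satisfies every atom and bond constraint.
So the answer is (C).

C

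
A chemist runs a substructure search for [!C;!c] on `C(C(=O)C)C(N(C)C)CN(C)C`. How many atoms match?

3

The query [!C;!c] means: neither aliphatic nor aromatic carbon — same as [!#6].
Check the 12 heavy atoms by environment: 9× C → no; 1× O → match; 2× N → match.
Summing the matching environments: 1 + 2 = 3 matching atoms.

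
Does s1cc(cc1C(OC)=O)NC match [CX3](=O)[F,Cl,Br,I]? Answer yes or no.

The pattern [CX3](=O)[F,Cl,Br,I] describes a carbonyl carbon bonded to a halogen — an acyl halide.
The closest candidate here is a methyl-ester group (-C(=O)OCH3), but the carbonyl is bonded to -O-C, not to a halogen. No other fragment satisfies the full query, so there is no match.

No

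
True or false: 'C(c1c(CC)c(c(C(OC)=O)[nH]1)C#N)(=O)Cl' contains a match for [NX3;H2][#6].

The pattern [NX3;H2][#6] describes a trivalent nitrogen with two H attached to carbon — a primary amine.
The closest candidate here is a nitrile (-C#N), but the nitrogen is NX1 (triple-bonded), not NX3 with two H. No other fragment satisfies the full query, so there is no match.

False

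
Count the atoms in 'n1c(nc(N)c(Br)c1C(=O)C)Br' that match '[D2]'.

The query [D2] means: atom with exactly two heavy-atom neighbours.
Check the 12 heavy atoms by environment: 2× n (aromatic, D2) → match; 4× c (aromatic, D3) → no; 2× Br (D1) → no; 1× N (D1) → no; 1× C (D3) → no; 1× O (D1) → no; 1× C (D1) → no.
That gives 2 matching atoms.

2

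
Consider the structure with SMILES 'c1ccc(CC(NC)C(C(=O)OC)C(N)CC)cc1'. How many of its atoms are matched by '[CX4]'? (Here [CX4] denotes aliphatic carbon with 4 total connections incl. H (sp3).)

The query [CX4] means: C with X4: aliphatic carbon with exactly 4 total connections (bonds + H).
Check the 19 heavy atoms by environment: 8× C (X4) → match; 2× N (X3) → no; 6× c (aromatic, X3) → no; 1× C (X3) → no; 1× O (X1) → no; 1× O (X2) → no.
That gives 8 matching atoms.

8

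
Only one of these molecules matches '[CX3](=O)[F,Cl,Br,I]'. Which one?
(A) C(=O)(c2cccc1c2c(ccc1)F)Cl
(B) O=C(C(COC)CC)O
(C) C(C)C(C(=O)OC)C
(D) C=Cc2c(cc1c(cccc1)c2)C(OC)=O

[CX3](=O)[F,Cl,Br,I] describes a carbonyl carbon bonded to a halogen (an acyl halide).
(A) contains an acyl chloride (-C(=O)Cl), which satisfies every atom and bond constraint.
(B) has a carboxylic acid group (-C(=O)OH) but the carbonyl is bonded to -OH, not to a halogen.
(C) has a methyl-ester group (-C(=O)OCH3) but the carbonyl is bonded to -O-C, not to a halogen.
(D) has a methyl-ester group (-C(=O)OCH3) but the carbonyl is bonded to -O-C, not to a halogen.
So the answer is (A).

A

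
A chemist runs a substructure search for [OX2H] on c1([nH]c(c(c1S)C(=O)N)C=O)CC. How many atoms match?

0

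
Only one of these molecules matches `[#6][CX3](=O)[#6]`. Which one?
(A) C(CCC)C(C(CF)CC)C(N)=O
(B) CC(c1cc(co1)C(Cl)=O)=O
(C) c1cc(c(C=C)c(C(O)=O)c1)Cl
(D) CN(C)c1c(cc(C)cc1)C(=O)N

B

[#6][CX3](=O)[#6] describes a carbonyl carbon (no H) flanked by two carbons (a ketone).
(A) has a primary amide (-C(=O)NH2) but one neighbour of the carbonyl carbon is N, not C.
(B) contains an acetyl/ketone group (-C(=O)CH3), which satisfies every atom and bond constraint.
(C) has a carboxylic acid group (-C(=O)OH) but one neighbour of the carbonyl carbon is O, not C.
(D) has a primary amide (-C(=O)NH2) but one neighbour of the carbonyl carbon is N, not C.
So the answer is (B).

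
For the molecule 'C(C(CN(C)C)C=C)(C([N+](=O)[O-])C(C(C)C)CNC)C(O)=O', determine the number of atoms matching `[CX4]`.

12

The query [CX4] means: C with X4: aliphatic carbon with exactly 4 total connections (bonds + H).
Check the 22 heavy atoms by environment: 12× C (X4) → match; 1× N (charge +1, X3) → no; 1× O (charge -1, X1) → no; 2× O (X1) → no; 2× N (X3) → no; 3× C (X3) → no; 1× O (X2) → no.
That gives 12 matching atoms.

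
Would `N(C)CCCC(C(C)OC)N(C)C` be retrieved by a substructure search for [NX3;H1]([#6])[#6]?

Yes

The pattern [NX3;H1]([#6])[#6] describes a trivalent nitrogen with one H, bonded to two carbons — a secondary amine.
The molecule carries an N-methylamino group (-NHCH3), whose atoms satisfy every constraint of the query, so the pattern matches.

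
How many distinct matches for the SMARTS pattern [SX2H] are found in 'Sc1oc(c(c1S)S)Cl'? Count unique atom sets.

3

[SX2H] is the SMARTS for a thiol: an aliphatic sulfur with two connections, one being H.
The molecule carries 3 separate instances of a thiol (-SH) meeting every constraint; each maps to a distinct set of atoms, giving 3 matches.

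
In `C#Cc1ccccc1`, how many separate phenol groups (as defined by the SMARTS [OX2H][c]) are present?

0

[OX2H][c] is the SMARTS for a phenol: a hydroxyl oxygen attached to an aromatic carbon.
No fragment in the molecule satisfies every constraint, giving 0 matches.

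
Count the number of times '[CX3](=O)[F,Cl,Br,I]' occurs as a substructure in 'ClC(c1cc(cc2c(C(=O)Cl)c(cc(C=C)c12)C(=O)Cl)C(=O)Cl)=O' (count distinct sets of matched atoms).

[CX3](=O)[F,Cl,Br,I] is the SMARTS for an acyl halide: a carbonyl carbon bonded to a halogen.
The molecule carries 4 separate instances of an acyl chloride (-C(=O)Cl) meeting every constraint; each maps to a distinct set of atoms, giving 4 matches.

4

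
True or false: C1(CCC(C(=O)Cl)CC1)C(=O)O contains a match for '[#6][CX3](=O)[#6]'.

False

The pattern [#6][CX3](=O)[#6] describes a carbonyl carbon (no H) flanked by two carbons — a ketone.
The closest candidate here is a carboxylic acid group (-C(=O)OH), but one neighbour of the carbonyl carbon is O, not C. No other fragment satisfies the full query, so there is no match.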